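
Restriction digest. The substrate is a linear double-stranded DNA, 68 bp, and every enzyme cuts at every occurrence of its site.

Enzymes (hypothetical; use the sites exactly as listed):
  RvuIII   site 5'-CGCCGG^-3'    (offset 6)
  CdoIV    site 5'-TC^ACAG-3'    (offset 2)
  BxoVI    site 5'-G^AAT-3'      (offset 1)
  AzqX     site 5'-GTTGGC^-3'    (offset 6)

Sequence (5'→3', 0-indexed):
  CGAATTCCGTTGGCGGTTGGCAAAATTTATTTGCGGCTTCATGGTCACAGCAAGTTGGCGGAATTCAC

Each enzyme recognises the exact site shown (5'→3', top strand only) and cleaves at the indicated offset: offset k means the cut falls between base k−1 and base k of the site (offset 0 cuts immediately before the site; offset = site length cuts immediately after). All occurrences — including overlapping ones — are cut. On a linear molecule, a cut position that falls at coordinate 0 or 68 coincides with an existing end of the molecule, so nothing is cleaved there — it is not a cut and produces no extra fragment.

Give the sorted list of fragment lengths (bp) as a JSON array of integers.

[2,2,7,7,12,13,25]

Per-enzyme occurrences:
  RvuIII (CGCCGG, off=6): no sites
  CdoIV TCACAG/2: at [44] ⇒ [46]
  BxoVI GAAT/1: at [1, 60] ⇒ [2, 61]
  AzqX GTTGGC/6: at [8, 15, 53] ⇒ [14, 21, 59]

Pooled cuts: [2, 14, 21, 46, 59, 61]

Fragments:
  [0,2): 2 bp
  [2,14): 12 bp
  [14,21): 7 bp
  [21,46): 25 bp
  [46,59): 13 bp
  [59,61): 2 bp
  [61,68): 7 bp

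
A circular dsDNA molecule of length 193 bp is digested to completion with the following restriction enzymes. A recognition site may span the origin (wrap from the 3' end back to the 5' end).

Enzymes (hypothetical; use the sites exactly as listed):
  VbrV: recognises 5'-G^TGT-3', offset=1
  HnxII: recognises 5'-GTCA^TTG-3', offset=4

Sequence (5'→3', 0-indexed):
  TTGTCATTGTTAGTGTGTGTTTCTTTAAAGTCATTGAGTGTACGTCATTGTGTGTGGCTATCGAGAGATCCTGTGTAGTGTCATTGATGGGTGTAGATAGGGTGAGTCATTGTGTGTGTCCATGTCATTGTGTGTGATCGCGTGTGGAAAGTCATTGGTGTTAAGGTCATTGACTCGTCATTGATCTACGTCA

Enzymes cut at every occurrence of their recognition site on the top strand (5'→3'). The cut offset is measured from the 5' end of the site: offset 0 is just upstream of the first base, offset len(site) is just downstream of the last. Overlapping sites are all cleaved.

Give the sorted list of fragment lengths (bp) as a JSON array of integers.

[2,2,2,2,2,2,3,3,3,4,5,5,5,6,7,8,9,10,11,11,11,12,13,16,18,21]

Scan for sites:
  VbrV GTGT/1: at [12, 14, 16, 37, 49, 51, 72, 77, 90, 111, 113, 115, 129, 131, 141, 157] ⇒ [13, 15, 17, 38, 50, 52, 73, 78, 91, 112, 114, 116, 130, 132, 142, 158]
  HnxII GTCATTG/4: at [2, 29, 43, 79, 105, 123, 150, 165, 176, 189] ⇒ [0, 6, 33, 47, 83, 109, 127, 154, 169, 180]

Pooled cuts: [0, 6, 13, 15, 17, 33, 38, 47, 50, 52, 73, 78, 83, 91, 109, 112, 114, 116, 127, 130, 132, 142, 154, 158, 169, 180]

Fragment lengths:
  0→6: 6 bp
  6→13: 7 bp
  13→15: 2 bp
  15→17: 2 bp
  17→33: 16 bp
  33→38: 5 bp
  38→47: 9 bp
  47→50: 3 bp
  50→52: 2 bp
  52→73: 21 bp
  73→78: 5 bp
  78→83: 5 bp
  83→91: 8 bp
  91→109: 18 bp
  109→112: 3 bp
  112→114: 2 bp
  114→116: 2 bp
  116→127: 11 bp
  127→130: 3 bp
  130→132: 2 bp
  132→142: 10 bp
  142→154: 12 bp
  154→158: 4 bp
  158→169: 11 bp
  169→180: 11 bp
  180→0 (wrap): 193-180+0 = 13 bp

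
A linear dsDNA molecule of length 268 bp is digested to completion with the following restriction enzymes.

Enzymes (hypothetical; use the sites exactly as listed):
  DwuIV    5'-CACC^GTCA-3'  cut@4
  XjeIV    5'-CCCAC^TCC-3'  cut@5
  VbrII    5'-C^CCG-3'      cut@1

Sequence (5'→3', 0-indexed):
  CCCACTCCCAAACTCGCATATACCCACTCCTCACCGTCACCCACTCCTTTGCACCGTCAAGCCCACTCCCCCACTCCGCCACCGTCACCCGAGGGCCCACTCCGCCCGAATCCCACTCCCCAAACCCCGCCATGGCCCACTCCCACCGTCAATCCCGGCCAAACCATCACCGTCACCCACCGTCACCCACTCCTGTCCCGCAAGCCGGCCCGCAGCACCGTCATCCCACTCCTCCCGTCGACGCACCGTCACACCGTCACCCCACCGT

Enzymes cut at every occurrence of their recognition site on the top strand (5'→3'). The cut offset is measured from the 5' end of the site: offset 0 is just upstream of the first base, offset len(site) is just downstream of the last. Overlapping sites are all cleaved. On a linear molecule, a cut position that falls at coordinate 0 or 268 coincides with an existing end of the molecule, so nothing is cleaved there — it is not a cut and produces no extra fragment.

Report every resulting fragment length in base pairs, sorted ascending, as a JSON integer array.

[5,5,5,5,7,7,7,8,8,8,9,9,9,10,10,10,10,11,11,11,12,12,13,13,14,17,22]

Scan for sites:
  DwuIV (CACCGTCA, off=4): starts [31, 51, 79, 143, 167, 177, 215, 243, 251] → cuts [35, 55, 83, 147, 171, 181, 219, 247, 255]
  XjeIV (CCCACTCC, off=5): starts [0, 22, 39, 61, 69, 95, 111, 135, 185, 224] → cuts [5, 27, 44, 66, 74, 100, 116, 140, 190, 229]
  VbrII (CCCG, off=1): starts [87, 104, 125, 153, 196, 208, 233] → cuts [88, 105, 126, 154, 197, 209, 234]

Pooled cuts: [5, 27, 35, 44, 55, 66, 74, 83, 88, 100, 105, 116, 126, 140, 147, 154, 171, 181, 190, 197, 209, 219, 229, 234, 247, 255]

Fragments:
  [0,5): 5 bp
  [5,27): 22 bp
  [27,35): 8 bp
  [35,44): 9 bp
  [44,55): 11 bp
  [55,66): 11 bp
  [66,74): 8 bp
  [74,83): 9 bp
  [83,88): 5 bp
  [88,100): 12 bp
  [100,105): 5 bp
  [105,116): 11 bp
  [116,126): 10 bp
  [126,140): 14 bp
  [140,147): 7 bp
  [147,154): 7 bp
  [154,171): 17 bp
  [171,181): 10 bp
  [181,190): 9 bp
  [190,197): 7 bp
  [197,209): 12 bp
  [209,219): 10 bp
  [219,229): 10 bp
  [229,234): 5 bp
  [234,247): 13 bp
  [247,255): 8 bp
  [255,268): 13 bp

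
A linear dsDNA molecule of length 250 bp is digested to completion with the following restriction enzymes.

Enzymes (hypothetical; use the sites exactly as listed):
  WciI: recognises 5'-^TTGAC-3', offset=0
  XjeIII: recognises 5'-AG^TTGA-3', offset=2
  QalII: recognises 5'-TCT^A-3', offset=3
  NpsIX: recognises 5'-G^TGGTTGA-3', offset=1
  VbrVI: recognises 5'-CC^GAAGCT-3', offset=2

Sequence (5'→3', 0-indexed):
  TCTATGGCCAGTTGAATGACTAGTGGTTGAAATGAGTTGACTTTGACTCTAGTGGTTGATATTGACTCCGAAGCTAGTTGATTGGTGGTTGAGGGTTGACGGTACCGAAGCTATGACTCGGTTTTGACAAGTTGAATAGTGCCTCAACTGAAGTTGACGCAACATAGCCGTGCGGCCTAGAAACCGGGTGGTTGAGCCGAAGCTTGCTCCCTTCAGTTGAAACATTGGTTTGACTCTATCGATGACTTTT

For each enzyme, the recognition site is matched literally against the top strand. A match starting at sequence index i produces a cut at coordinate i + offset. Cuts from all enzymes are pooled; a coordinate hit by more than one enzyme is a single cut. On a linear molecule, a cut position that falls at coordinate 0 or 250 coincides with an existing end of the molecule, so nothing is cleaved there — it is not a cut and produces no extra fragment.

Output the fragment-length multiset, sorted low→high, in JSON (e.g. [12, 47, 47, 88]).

Scan for sites:
  WciI (TTGAC, off=0): starts [36, 42, 61, 95, 123, 153, 229] → cuts [36, 42, 61, 95, 123, 153, 229]
  XjeIII (AGTTGA, off=2): starts [9, 34, 75, 129, 151, 214] → cuts [11, 36, 77, 131, 153, 216]
  QalII (TCTA, off=3): starts [0, 47, 234] → cuts [3, 50, 237]
  NpsIX (GTGGTTGA, off=1): starts [22, 51, 84, 187] → cuts [23, 52, 85, 188]
  VbrVI (CCGAAGCT, off=2): starts [67, 104, 196] → cuts [69, 106, 198]

All cut coordinates (distinct, sorted): [3, 11, 23, 36, 42, 50, 52, 61, 69, 77, 85, 95, 106, 123, 131, 153, 188, 198, 216, 229, 237]

Fragments:
  [0,3): 3 bp
  [3,11): 8 bp
  [11,23): 12 bp
  [23,36): 13 bp
  [36,42): 6 bp
  [42,50): 8 bp
  [50,52): 2 bp
  [52,61): 9 bp
  [61,69): 8 bp
  [69,77): 8 bp
  [77,85): 8 bp
  [85,95): 10 bp
  [95,106): 11 bp
  [106,123): 17 bp
  [123,131): 8 bp
  [131,153): 22 bp
  [153,188): 35 bp
  [188,198): 10 bp
  [198,216): 18 bp
  [216,229): 13 bp
  [229,237): 8 bp
  [237,250): 13 bp

[2,3,6,8,8,8,8,8,8,8,9,10,10,11,12,13,13,13,17,18,22,35]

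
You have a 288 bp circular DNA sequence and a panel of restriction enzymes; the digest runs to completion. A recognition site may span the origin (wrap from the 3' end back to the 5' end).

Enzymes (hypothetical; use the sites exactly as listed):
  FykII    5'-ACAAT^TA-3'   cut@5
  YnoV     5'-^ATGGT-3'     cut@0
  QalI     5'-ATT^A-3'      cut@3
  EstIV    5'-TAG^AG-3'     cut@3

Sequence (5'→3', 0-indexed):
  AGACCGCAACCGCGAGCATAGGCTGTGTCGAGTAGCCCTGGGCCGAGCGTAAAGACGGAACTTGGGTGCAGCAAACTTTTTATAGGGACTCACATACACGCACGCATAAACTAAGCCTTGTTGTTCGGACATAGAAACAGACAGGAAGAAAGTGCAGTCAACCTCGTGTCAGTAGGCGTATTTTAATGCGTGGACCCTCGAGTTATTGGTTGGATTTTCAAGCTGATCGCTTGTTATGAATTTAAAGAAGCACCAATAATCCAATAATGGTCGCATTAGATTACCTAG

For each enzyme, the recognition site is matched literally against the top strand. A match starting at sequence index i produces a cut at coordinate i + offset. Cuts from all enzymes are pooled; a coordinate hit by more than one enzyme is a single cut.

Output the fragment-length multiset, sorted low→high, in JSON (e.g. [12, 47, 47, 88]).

Scan for sites:
  FykII (ACAATTA, off=5): no sites
  YnoV ATGGT/0: at [266] ⇒ [266]
  QalI ATTA/3: at [274, 279] ⇒ [277, 282]
  EstIV TAGAG/3: at [285] ⇒ [0]

Pooled cuts: [0, 266, 277, 282]

Fragment lengths:
  0→266: 266 bp
  266→277: 11 bp
  277→282: 5 bp
  282→0 (wrap): 288-282+0 = 6 bp

[5,6,11,266]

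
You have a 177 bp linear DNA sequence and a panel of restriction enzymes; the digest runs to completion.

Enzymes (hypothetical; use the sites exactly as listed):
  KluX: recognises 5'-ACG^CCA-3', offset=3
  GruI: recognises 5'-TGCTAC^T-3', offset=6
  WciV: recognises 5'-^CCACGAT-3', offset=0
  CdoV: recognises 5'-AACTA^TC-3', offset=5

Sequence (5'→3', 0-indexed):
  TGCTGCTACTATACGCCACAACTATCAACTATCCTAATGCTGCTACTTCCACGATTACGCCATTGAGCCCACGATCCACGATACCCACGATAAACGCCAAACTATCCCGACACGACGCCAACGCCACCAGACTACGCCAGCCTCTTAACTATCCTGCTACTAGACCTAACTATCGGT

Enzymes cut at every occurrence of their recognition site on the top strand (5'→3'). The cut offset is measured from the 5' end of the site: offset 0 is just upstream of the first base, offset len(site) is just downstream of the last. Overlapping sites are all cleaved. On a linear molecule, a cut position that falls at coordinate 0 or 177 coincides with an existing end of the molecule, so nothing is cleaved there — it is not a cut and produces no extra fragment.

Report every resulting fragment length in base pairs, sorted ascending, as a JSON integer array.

Per-enzyme occurrences:
  KluX (ACGCCA, off=3): starts [12, 56, 93, 114, 120, 133] → cuts [15, 59, 96, 117, 123, 136]
  GruI (TGCTACT, off=6): starts [3, 40, 154] → cuts [9, 46, 160]
  WciV (CCACGAT, off=0): starts [48, 68, 75, 84] → cuts [48, 68, 75, 84]
  CdoV (AACTATC, off=5): starts [19, 26, 99, 146, 167] → cuts [24, 31, 104, 151, 172]

Pooled cuts: [9, 15, 24, 31, 46, 48, 59, 68, 75, 84, 96, 104, 117, 123, 136, 151, 160, 172]

Fragment lengths:
  [0,9): 9 bp
  [9,15): 6 bp
  [15,24): 9 bp
  [24,31): 7 bp
  [31,46): 15 bp
  [46,48): 2 bp
  [48,59): 11 bp
  [59,68): 9 bp
  [68,75): 7 bp
  [75,84): 9 bp
  [84,96): 12 bp
  [96,104): 8 bp
  [104,117): 13 bp
  [117,123): 6 bp
  [123,136): 13 bp
  [136,151): 15 bp
  [151,160): 9 bp
  [160,172): 12 bp
  [172,177): 5 bp

[2,5,6,6,7,7,8,9,9,9,9,9,11,12,12,13,13,15,15]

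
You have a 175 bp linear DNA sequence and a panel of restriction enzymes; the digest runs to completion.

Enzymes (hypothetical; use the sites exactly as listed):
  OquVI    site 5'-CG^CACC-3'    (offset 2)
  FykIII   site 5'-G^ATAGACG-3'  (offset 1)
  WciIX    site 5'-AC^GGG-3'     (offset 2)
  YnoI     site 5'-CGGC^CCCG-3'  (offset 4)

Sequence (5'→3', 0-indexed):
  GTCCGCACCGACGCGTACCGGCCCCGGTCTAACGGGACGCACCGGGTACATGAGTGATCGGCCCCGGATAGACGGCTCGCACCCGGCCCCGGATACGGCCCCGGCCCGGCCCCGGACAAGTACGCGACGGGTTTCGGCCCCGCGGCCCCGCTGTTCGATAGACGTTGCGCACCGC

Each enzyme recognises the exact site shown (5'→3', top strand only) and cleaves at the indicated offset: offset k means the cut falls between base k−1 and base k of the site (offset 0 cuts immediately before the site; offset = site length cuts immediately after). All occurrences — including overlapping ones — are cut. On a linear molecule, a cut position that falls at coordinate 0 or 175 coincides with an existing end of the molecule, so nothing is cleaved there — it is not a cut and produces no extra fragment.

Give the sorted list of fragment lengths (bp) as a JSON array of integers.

Site scan:
  OquVI (CGCACC, off=2): starts [3, 37, 77, 167] → cuts [5, 39, 79, 169]
  FykIII (GATAGACG, off=1): starts [66, 156] → cuts [67, 157]
  WciIX (ACGGG, off=2): starts [31, 126] → cuts [33, 128]
  YnoI (CGGCCCCG, off=4): starts [18, 58, 83, 95, 106, 134, 142] → cuts [22, 62, 87, 99, 110, 138, 146]

All cut coordinates (distinct, sorted): [5, 22, 33, 39, 62, 67, 79, 87, 99, 110, 128, 138, 146, 157, 169]

Fragments:
  [0,5): 5 bp
  [5,22): 17 bp
  [22,33): 11 bp
  [33,39): 6 bp
  [39,62): 23 bp
  [62,67): 5 bp
  [67,79): 12 bp
  [79,87): 8 bp
  [87,99): 12 bp
  [99,110): 11 bp
  [110,128): 18 bp
  [128,138): 10 bp
  [138,146): 8 bp
  [146,157): 11 bp
  [157,169): 12 bp
  [169,175): 6 bp

[5,5,6,6,8,8,10,11,11,11,12,12,12,17,18,23]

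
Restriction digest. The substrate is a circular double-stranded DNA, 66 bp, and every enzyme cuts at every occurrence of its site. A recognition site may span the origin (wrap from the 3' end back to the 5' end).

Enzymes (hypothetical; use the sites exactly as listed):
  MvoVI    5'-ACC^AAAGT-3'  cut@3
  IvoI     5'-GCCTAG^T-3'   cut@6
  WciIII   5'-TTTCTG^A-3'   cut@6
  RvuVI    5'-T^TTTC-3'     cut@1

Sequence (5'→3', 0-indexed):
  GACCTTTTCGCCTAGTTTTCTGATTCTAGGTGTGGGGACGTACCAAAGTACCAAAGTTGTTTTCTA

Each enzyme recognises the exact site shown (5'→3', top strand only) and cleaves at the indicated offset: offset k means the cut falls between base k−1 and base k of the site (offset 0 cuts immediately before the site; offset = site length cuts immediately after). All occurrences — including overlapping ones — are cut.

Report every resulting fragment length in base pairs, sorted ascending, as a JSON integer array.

[1,6,8,8,10,11,22]

Site scan:
  MvoVI (ACCAAAGT, off=3): starts [41, 49] → cuts [44, 52]
  IvoI (GCCTAGT, off=6): starts [9] → cuts [15]
  WciIII (TTTCTGA, off=6): starts [16] → cuts [22]
  RvuVI (TTTTC, off=1): starts [4, 15, 59] → cuts [5, 16, 60]

Pooled cuts: [5, 15, 16, 22, 44, 52, 60]

Fragments:
  5→15: 10 bp
  15→16: 1 bp
  16→22: 6 bp
  22→44: 22 bp
  44→52: 8 bp
  52→60: 8 bp
  60→5 (wrap): 66-60+5 = 11 bp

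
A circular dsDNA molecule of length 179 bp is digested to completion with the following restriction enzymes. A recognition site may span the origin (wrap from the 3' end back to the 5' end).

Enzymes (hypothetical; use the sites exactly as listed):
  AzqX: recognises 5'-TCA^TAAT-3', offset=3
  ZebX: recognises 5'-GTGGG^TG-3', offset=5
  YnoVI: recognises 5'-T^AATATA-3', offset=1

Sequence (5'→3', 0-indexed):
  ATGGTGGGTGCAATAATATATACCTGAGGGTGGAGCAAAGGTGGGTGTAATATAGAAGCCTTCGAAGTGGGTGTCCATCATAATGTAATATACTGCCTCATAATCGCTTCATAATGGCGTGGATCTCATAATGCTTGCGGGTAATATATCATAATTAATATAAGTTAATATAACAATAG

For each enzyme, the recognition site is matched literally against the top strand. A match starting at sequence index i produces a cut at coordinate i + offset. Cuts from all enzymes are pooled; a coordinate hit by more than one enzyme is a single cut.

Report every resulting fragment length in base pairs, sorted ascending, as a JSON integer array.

[3,5,6,6,9,9,10,11,14,14,17,21,23,31]

Scan for sites:
  AzqX TCATAAT/3: at [77, 97, 108, 125, 148] ⇒ [80, 100, 111, 128, 151]
  ZebX GTGGGTG/5: at [3, 40, 66] ⇒ [8, 45, 71]
  YnoVI TAATATA/1: at [13, 47, 85, 141, 155, 165] ⇒ [14, 48, 86, 142, 156, 166]

Pooled cuts: [8, 14, 45, 48, 71, 80, 86, 100, 111, 128, 142, 151, 156, 166]

Fragment lengths:
  8→14: 6 bp
  14→45: 31 bp
  45→48: 3 bp
  48→71: 23 bp
  71→80: 9 bp
  80→86: 6 bp
  86→100: 14 bp
  100→111: 11 bp
  111→128: 17 bp
  128→142: 14 bp
  142→151: 9 bp
  151→156: 5 bp
  156→166: 10 bp
  166→8 (wrap): 179-166+8 = 21 bp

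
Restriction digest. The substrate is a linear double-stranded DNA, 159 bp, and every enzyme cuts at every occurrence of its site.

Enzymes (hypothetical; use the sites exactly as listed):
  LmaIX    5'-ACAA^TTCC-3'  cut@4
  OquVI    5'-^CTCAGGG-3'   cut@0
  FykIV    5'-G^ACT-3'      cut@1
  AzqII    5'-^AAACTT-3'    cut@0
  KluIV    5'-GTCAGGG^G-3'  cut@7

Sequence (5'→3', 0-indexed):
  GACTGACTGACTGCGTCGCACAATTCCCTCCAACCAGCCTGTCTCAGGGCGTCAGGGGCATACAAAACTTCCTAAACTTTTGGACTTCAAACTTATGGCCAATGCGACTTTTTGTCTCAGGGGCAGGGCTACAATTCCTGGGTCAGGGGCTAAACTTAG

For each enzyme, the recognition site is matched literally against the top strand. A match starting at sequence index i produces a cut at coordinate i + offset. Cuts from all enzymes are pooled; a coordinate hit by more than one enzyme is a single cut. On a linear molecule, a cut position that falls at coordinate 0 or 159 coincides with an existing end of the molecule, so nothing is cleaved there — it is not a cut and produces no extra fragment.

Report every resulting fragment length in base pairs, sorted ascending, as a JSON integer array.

Scan for sites:
  LmaIX (ACAATTCC, off=4): starts [19, 130] → cuts [23, 134]
  OquVI (CTCAGGG, off=0): starts [42, 115] → cuts [42, 115]
  FykIV (GACT, off=1): starts [0, 4, 8, 82, 105] → cuts [1, 5, 9, 83, 106]
  AzqII (AAACTT, off=0): starts [64, 73, 88, 151] → cuts [64, 73, 88, 151]
  KluIV (GTCAGGGG, off=7): starts [50, 141] → cuts [57, 148]

All cut coordinates (distinct, sorted): [1, 5, 9, 23, 42, 57, 64, 73, 83, 88, 106, 115, 134, 148, 151]

Fragments:
  [0,1): 1 bp
  [1,5): 4 bp
  [5,9): 4 bp
  [9,23): 14 bp
  [23,42): 19 bp
  [42,57): 15 bp
  [57,64): 7 bp
  [64,73): 9 bp
  [73,83): 10 bp
  [83,88): 5 bp
  [88,106): 18 bp
  [106,115): 9 bp
  [115,134): 19 bp
  [134,148): 14 bp
  [148,151): 3 bp
  [151,159): 8 bp

[1,3,4,4,5,7,8,9,9,10,14,14,15,18,19,19]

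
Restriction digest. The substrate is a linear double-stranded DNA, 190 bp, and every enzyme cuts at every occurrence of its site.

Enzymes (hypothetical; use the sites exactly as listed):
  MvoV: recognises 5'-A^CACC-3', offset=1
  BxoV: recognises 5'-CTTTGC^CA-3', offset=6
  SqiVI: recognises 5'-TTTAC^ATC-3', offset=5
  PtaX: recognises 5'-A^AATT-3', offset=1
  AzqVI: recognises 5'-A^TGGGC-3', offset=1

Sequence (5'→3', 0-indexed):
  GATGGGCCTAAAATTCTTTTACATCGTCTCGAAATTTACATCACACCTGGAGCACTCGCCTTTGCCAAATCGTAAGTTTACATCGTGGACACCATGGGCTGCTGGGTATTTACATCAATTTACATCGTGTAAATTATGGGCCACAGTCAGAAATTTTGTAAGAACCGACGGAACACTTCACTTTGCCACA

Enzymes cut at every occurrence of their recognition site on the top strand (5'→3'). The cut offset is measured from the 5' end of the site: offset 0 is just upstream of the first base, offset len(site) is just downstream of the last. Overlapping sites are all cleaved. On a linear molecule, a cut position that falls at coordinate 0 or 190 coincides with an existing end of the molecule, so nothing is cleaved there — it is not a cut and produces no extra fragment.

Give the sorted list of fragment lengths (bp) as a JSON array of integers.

[2,4,4,5,5,7,8,8,9,10,10,11,15,16,19,22,35]

Scan for sites:
  MvoV ACACC/1: at [42, 88] ⇒ [43, 89]
  BxoV CTTTGCCA/6: at [59, 180] ⇒ [65, 186]
  SqiVI TTTACATC/5: at [17, 34, 76, 108, 118] ⇒ [22, 39, 81, 113, 123]
  PtaX AAATT/1: at [10, 31, 130, 150] ⇒ [11, 32, 131, 151]
  AzqVI ATGGGC/1: at [1, 93, 135] ⇒ [2, 94, 136]

All cut coordinates (distinct, sorted): [2, 11, 22, 32, 39, 43, 65, 81, 89, 94, 113, 123, 131, 136, 151, 186]

Fragment lengths:
  [0,2): 2 bp
  [2,11): 9 bp
  [11,22): 11 bp
  [22,32): 10 bp
  [32,39): 7 bp
  [39,43): 4 bp
  [43,65): 22 bp
  [65,81): 16 bp
  [81,89): 8 bp
  [89,94): 5 bp
  [94,113): 19 bp
  [113,123): 10 bp
  [123,131): 8 bp
  [131,136): 5 bp
  [136,151): 15 bp
  [151,186): 35 bp
  [186,190): 4 bp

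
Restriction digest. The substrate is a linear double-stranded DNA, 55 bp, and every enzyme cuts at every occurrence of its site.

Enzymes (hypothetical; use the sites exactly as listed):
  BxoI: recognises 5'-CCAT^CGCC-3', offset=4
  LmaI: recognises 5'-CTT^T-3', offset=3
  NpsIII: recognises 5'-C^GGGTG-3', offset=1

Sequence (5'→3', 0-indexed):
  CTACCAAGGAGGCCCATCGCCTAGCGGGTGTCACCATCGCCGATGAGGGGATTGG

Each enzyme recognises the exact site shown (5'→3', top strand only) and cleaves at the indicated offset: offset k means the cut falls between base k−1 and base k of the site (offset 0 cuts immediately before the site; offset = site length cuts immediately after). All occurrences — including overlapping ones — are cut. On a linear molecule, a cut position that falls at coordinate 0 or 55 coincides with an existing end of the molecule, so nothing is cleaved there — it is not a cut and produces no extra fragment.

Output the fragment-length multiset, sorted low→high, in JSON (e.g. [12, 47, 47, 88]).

[8,12,17,18]

Site scan:
  BxoI CCATCGCC/4: at [13, 33] ⇒ [17, 37]
  LmaI (CTTT, off=3): no sites
  NpsIII CGGGTG/1: at [24] ⇒ [25]

All cut coordinates (distinct, sorted): [17, 25, 37]

Fragment lengths:
  [0,17): 17 bp
  [17,25): 8 bp
  [25,37): 12 bp
  [37,55): 18 bp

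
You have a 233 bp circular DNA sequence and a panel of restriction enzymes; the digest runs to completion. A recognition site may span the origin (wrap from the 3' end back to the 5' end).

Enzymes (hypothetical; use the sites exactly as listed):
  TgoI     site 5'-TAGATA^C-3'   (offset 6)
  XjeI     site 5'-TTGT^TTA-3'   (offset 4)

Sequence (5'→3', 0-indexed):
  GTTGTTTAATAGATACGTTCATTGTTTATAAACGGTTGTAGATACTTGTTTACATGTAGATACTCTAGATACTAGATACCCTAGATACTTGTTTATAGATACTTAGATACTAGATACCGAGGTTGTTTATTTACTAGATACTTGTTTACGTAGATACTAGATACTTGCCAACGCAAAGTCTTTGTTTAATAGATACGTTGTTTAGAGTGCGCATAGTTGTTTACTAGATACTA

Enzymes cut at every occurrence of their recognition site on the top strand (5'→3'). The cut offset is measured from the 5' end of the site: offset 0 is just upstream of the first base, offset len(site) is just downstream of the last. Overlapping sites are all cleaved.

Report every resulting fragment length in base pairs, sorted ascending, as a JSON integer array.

[5,5,5,6,7,7,7,8,8,9,9,9,10,10,10,10,10,11,13,14,19,19,22]

Site scan:
  TgoI (TAGATAC, off=6): starts [9, 38, 56, 65, 72, 81, 95, 103, 110, 134, 150, 157, 189, 224] → cuts [15, 44, 62, 71, 78, 87, 101, 109, 116, 140, 156, 163, 195, 230]
  XjeI (TTGTTTA, off=4): starts [1, 21, 45, 88, 122, 141, 181, 197, 216] → cuts [5, 25, 49, 92, 126, 145, 185, 201, 220]

All cut coordinates (distinct, sorted): [5, 15, 25, 44, 49, 62, 71, 78, 87, 92, 101, 109, 116, 126, 140, 145, 156, 163, 185, 195, 201, 220, 230]

Fragment lengths:
  5→15: 10 bp
  15→25: 10 bp
  25→44: 19 bp
  44→49: 5 bp
  49→62: 13 bp
  62→71: 9 bp
  71→78: 7 bp
  78→87: 9 bp
  87→92: 5 bp
  92→101: 9 bp
  101→109: 8 bp
  109→116: 7 bp
  116→126: 10 bp
  126→140: 14 bp
  140→145: 5 bp
  145→156: 11 bp
  156→163: 7 bp
  163→185: 22 bp
  185→195: 10 bp
  195→201: 6 bp
  201→220: 19 bp
  220→230: 10 bp
  230→5 (wrap): 233-230+5 = 8 bp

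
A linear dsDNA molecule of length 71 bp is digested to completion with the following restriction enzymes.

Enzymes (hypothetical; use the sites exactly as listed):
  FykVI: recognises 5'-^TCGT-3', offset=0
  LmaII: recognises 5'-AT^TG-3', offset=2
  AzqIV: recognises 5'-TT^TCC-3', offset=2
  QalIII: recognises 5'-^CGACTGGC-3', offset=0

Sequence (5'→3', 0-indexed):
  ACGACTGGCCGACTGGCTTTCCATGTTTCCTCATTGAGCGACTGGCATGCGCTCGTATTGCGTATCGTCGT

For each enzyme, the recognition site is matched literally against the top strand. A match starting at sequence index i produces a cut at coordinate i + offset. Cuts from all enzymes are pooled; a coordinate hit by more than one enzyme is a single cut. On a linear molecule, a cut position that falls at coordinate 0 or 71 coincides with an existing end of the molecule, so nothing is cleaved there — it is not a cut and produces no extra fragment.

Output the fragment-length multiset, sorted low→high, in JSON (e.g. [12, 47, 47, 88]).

[1,3,4,4,6,6,7,8,8,10,14]

Per-enzyme occurrences:
  FykVI TCGT/0: at [52, 64, 67] ⇒ [52, 64, 67]
  LmaII ATTG/2: at [32, 56] ⇒ [34, 58]
  AzqIV TTTCC/2: at [17, 25] ⇒ [19, 27]
  QalIII CGACTGGC/0: at [1, 9, 38] ⇒ [1, 9, 38]

All cut coordinates (distinct, sorted): [1, 9, 19, 27, 34, 38, 52, 58, 64, 67]

Fragments:
  [0,1): 1 bp
  [1,9): 8 bp
  [9,19): 10 bp
  [19,27): 8 bp
  [27,34): 7 bp
  [34,38): 4 bp
  [38,52): 14 bp
  [52,58): 6 bp
  [58,64): 6 bp
  [64,67): 3 bp
  [67,71): 4 bp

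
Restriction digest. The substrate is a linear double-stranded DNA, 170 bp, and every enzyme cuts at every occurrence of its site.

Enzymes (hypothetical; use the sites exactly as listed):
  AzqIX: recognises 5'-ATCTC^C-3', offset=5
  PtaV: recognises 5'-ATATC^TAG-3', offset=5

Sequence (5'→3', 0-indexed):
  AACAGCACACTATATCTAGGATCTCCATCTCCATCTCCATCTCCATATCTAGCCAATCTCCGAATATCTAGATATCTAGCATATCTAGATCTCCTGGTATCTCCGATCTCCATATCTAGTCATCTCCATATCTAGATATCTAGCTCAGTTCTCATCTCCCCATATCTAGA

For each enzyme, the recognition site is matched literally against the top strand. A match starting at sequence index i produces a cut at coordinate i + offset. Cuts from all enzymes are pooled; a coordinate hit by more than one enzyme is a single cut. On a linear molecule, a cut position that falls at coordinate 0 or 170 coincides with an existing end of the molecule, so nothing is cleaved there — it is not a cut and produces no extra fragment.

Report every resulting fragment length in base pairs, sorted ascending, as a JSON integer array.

[4,6,6,6,6,6,6,7,8,8,8,8,8,9,9,10,10,11,16,18]

Scan for sites:
  AzqIX (ATCTCC, off=5): starts [20, 26, 32, 38, 55, 88, 98, 105, 121, 153] → cuts [25, 31, 37, 43, 60, 93, 103, 110, 126, 158]
  PtaV (ATATCTAG, off=5): starts [11, 44, 63, 71, 80, 111, 127, 135, 161] → cuts [16, 49, 68, 76, 85, 116, 132, 140, 166]

All cut coordinates (distinct, sorted): [16, 25, 31, 37, 43, 49, 60, 68, 76, 85, 93, 103, 110, 116, 126, 132, 140, 158, 166]

Fragment lengths:
  [0,16): 16 bp
  [16,25): 9 bp
  [25,31): 6 bp
  [31,37): 6 bp
  [37,43): 6 bp
  [43,49): 6 bp
  [49,60): 11 bp
  [60,68): 8 bp
  [68,76): 8 bp
  [76,85): 9 bp
  [85,93): 8 bp
  [93,103): 10 bp
  [103,110): 7 bp
  [110,116): 6 bp
  [116,126): 10 bp
  [126,132): 6 bp
  [132,140): 8 bp
  [140,158): 18 bp
  [158,166): 8 bp
  [166,170): 4 bp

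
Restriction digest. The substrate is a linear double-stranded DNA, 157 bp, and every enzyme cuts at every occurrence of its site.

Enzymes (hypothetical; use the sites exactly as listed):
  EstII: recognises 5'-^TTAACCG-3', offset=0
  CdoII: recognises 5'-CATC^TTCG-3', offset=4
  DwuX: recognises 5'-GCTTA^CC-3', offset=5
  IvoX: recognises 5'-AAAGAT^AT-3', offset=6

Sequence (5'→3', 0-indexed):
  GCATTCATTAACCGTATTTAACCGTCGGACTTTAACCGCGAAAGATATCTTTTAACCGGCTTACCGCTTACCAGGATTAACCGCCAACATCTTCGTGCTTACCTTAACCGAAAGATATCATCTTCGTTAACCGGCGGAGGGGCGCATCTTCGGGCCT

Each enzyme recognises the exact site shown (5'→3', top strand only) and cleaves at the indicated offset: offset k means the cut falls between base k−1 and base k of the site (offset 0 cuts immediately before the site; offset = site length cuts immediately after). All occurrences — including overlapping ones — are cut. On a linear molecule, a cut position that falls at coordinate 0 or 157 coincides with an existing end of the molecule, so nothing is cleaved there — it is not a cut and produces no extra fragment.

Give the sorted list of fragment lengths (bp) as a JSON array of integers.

[2,4,5,6,6,7,7,9,10,10,12,13,14,15,15,22]

Per-enzyme occurrences:
  EstII (TTAACCG, off=0): starts [7, 17, 31, 51, 76, 103, 126] → cuts [7, 17, 31, 51, 76, 103, 126]
  CdoII (CATCTTCG, off=4): starts [87, 118, 144] → cuts [91, 122, 148]
  DwuX (GCTTACC, off=5): starts [58, 65, 96] → cuts [63, 70, 101]
  IvoX (AAAGATAT, off=6): starts [40, 110] → cuts [46, 116]

All cut coordinates (distinct, sorted): [7, 17, 31, 46, 51, 63, 70, 76, 91, 101, 103, 116, 122, 126, 148]

Fragment lengths:
  [0,7): 7 bp
  [7,17): 10 bp
  [17,31): 14 bp
  [31,46): 15 bp
  [46,51): 5 bp
  [51,63): 12 bp
  [63,70): 7 bp
  [70,76): 6 bp
  [76,91): 15 bp
  [91,101): 10 bp
  [101,103): 2 bp
  [103,116): 13 bp
  [116,122): 6 bp
  [122,126): 4 bp
  [126,148): 22 bp
  [148,157): 9 bp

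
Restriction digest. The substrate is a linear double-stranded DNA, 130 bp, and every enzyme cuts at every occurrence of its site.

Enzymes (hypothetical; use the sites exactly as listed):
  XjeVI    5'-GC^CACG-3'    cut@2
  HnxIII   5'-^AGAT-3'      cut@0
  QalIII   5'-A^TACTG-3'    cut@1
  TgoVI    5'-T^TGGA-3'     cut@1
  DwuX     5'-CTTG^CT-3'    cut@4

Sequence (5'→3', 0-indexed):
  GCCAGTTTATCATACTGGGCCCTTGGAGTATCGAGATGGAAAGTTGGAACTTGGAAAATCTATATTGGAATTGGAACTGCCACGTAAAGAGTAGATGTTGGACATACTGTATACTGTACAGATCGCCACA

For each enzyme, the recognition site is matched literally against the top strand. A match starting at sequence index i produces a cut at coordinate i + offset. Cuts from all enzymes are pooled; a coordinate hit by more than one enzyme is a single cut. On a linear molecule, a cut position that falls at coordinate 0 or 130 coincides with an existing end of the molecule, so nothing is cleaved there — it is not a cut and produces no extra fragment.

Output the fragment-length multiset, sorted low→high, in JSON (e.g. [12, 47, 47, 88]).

Per-enzyme occurrences:
  XjeVI (GCCACG, off=2): starts [78] → cuts [80]
  HnxIII (AGAT, off=0): starts [33, 92, 119] → cuts [33, 92, 119]
  QalIII (ATACTG, off=1): starts [11, 103, 110] → cuts [12, 104, 111]
  TgoVI (TTGGA, off=1): starts [22, 43, 50, 64, 70, 97] → cuts [23, 44, 51, 65, 71, 98]
  DwuX (CTTGCT, off=4): no sites

All cut coordinates (distinct, sorted): [12, 23, 33, 44, 51, 65, 71, 80, 92, 98, 104, 111, 119]

Fragment lengths:
  [0,12): 12 bp
  [12,23): 11 bp
  [23,33): 10 bp
  [33,44): 11 bp
  [44,51): 7 bp
  [51,65): 14 bp
  [65,71): 6 bp
  [71,80): 9 bp
  [80,92): 12 bp
  [92,98): 6 bp
  [98,104): 6 bp
  [104,111): 7 bp
  [111,119): 8 bp
  [119,130): 11 bp

[6,6,6,7,7,8,9,10,11,11,11,12,12,14]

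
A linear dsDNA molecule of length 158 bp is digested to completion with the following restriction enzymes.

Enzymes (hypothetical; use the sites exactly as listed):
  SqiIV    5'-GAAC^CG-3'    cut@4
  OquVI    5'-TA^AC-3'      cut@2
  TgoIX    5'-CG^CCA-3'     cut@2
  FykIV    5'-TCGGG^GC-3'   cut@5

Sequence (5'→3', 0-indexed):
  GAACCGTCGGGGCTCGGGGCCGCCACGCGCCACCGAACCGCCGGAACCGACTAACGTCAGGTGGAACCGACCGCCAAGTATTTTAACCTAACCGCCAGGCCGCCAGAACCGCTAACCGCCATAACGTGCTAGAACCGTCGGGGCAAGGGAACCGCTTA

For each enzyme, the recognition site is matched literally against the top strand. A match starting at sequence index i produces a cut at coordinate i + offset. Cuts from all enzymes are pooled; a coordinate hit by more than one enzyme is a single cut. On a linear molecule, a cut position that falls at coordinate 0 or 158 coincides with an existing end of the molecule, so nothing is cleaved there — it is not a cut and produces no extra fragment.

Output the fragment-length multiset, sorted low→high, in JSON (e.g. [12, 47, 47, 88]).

[4,4,4,4,5,5,5,6,6,6,7,7,7,7,7,8,9,9,10,12,12,14]

Scan for sites:
  SqiIV (GAACCG, off=4): starts [0, 34, 43, 63, 105, 131, 148] → cuts [4, 38, 47, 67, 109, 135, 152]
  OquVI (TAAC, off=2): starts [51, 83, 88, 112, 121] → cuts [53, 85, 90, 114, 123]
  TgoIX (CGCCA, off=2): starts [20, 27, 71, 92, 100, 116] → cuts [22, 29, 73, 94, 102, 118]
  FykIV (TCGGGGC, off=5): starts [6, 13, 137] → cuts [11, 18, 142]

Pooled cuts: [4, 11, 18, 22, 29, 38, 47, 53, 67, 73, 85, 90, 94, 102, 109, 114, 118, 123, 135, 142, 152]

Fragments:
  [0,4): 4 bp
  [4,11): 7 bp
  [11,18): 7 bp
  [18,22): 4 bp
  [22,29): 7 bp
  [29,38): 9 bp
  [38,47): 9 bp
  [47,53): 6 bp
  [53,67): 14 bp
  [67,73): 6 bp
  [73,85): 12 bp
  [85,90): 5 bp
  [90,94): 4 bp
  [94,102): 8 bp
  [102,109): 7 bp
  [109,114): 5 bp
  [114,118): 4 bp
  [118,123): 5 bp
  [123,135): 12 bp
  [135,142): 7 bp
  [142,152): 10 bp
  [152,158): 6 bp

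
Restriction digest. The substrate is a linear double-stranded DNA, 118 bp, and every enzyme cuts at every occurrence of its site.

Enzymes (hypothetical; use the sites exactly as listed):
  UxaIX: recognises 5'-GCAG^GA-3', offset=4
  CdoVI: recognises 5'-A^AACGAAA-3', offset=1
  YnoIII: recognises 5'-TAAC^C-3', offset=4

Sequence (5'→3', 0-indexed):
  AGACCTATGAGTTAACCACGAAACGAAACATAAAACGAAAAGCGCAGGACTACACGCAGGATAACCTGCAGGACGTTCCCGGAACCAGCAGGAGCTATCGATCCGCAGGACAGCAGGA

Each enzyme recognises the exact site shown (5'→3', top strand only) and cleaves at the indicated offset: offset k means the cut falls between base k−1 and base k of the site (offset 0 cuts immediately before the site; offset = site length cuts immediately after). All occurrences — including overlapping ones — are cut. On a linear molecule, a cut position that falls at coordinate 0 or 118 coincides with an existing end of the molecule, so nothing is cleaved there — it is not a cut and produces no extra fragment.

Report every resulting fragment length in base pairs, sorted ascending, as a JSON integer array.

[2,5,6,6,8,12,12,14,16,17,20]

Scan for sites:
  UxaIX (GCAGGA, off=4): starts [43, 55, 67, 87, 104, 112] → cuts [47, 59, 71, 91, 108, 116]
  CdoVI (AAACGAAA, off=1): starts [20, 32] → cuts [21, 33]
  YnoIII (TAACC, off=4): starts [12, 61] → cuts [16, 65]

Pooled cuts: [16, 21, 33, 47, 59, 65, 71, 91, 108, 116]

Fragments:
  [0,16): 16 bp
  [16,21): 5 bp
  [21,33): 12 bp
  [33,47): 14 bp
  [47,59): 12 bp
  [59,65): 6 bp
  [65,71): 6 bp
  [71,91): 20 bp
  [91,108): 17 bp
  [108,116): 8 bp
  [116,118): 2 bp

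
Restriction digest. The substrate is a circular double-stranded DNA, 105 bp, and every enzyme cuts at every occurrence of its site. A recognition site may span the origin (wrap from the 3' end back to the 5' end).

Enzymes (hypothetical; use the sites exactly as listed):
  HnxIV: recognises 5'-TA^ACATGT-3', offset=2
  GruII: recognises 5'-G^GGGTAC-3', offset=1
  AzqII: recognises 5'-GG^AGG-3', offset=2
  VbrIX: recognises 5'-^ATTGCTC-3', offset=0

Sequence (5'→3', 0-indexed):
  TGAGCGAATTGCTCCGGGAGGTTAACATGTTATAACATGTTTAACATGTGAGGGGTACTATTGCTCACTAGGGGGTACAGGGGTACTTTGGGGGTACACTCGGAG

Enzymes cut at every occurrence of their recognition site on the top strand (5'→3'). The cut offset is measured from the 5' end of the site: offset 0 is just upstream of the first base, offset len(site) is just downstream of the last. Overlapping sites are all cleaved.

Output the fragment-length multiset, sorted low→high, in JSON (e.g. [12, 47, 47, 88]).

[6,7,8,9,9,10,11,11,13,21]

Site scan:
  HnxIV TAACATGT/2: at [22, 32, 41] ⇒ [24, 34, 43]
  GruII GGGGTAC/1: at [51, 71, 79, 90] ⇒ [52, 72, 80, 91]
  AzqII GGAGG/2: at [16] ⇒ [18]
  VbrIX ATTGCTC/0: at [7, 59] ⇒ [7, 59]

Pooled cuts: [7, 18, 24, 34, 43, 52, 59, 72, 80, 91]

Fragments:
  7→18: 11 bp
  18→24: 6 bp
  24→34: 10 bp
  34→43: 9 bp
  43→52: 9 bp
  52→59: 7 bp
  59→72: 13 bp
  72→80: 8 bp
  80→91: 11 bp
  91→7 (wrap): 105-91+7 = 21 bp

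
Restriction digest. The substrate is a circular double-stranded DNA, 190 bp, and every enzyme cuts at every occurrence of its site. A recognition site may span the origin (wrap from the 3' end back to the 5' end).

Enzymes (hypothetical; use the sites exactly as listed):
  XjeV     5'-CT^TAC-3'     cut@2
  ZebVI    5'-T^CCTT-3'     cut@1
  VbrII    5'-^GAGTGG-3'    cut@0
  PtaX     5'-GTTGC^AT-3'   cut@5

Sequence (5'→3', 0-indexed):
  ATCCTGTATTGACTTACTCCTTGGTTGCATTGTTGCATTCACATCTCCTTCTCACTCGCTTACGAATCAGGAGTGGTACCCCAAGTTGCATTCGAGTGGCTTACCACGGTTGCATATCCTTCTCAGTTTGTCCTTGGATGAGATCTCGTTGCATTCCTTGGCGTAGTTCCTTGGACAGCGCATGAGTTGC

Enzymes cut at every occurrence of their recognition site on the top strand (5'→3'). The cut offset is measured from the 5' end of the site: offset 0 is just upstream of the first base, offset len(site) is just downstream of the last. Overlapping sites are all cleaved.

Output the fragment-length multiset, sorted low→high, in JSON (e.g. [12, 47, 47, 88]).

Per-enzyme occurrences:
  XjeV CTTAC/2: at [12, 58, 99] ⇒ [14, 60, 101]
  ZebVI TCCTT/1: at [17, 45, 116, 130, 154, 167] ⇒ [18, 46, 117, 131, 155, 168]
  VbrII GAGTGG/0: at [70, 93] ⇒ [70, 93]
  PtaX GTTGCAT/5: at [23, 31, 84, 108, 147, 185] ⇒ [0, 28, 36, 89, 113, 152]

Pooled cuts: [0, 14, 18, 28, 36, 46, 60, 70, 89, 93, 101, 113, 117, 131, 152, 155, 168]

Fragment lengths:
  0→14: 14 bp
  14→18: 4 bp
  18→28: 10 bp
  28→36: 8 bp
  36→46: 10 bp
  46→60: 14 bp
  60→70: 10 bp
  70→89: 19 bp
  89→93: 4 bp
  93→101: 8 bp
  101→113: 12 bp
  113→117: 4 bp
  117→131: 14 bp
  131→152: 21 bp
  152→155: 3 bp
  155→168: 13 bp
  168→0 (wrap): 190-168+0 = 22 bp

[3,4,4,4,8,8,10,10,10,12,13,14,14,14,19,21,22]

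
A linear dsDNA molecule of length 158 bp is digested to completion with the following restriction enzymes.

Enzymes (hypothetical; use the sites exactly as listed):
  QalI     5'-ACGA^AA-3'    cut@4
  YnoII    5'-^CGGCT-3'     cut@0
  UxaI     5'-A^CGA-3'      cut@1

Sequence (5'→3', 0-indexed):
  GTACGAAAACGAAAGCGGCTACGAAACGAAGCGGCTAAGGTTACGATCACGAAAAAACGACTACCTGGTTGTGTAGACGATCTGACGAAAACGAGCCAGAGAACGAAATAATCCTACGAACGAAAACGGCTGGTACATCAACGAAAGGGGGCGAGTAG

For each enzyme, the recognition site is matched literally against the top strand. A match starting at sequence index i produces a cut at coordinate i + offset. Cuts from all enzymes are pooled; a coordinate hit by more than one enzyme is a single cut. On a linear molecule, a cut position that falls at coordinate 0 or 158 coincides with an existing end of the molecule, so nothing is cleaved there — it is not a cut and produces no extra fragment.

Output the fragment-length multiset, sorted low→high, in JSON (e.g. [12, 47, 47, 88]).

[2,3,3,3,3,3,3,3,3,3,3,3,3,3,4,5,5,6,6,8,10,12,12,14,15,20]

Per-enzyme occurrences:
  QalI (ACGAAA, off=4): starts [2, 8, 20, 48, 84, 102, 119, 140] → cuts [6, 12, 24, 52, 88, 106, 123, 144]
  YnoII (CGGCT, off=0): starts [15, 31, 126] → cuts [15, 31, 126]
  UxaI (ACGA, off=1): starts [2, 8, 20, 25, 42, 48, 56, 76, 84, 90, 102, 115, 119, 140] → cuts [3, 9, 21, 26, 43, 49, 57, 77, 85, 91, 103, 116, 120, 141]

Pooled cuts: [3, 6, 9, 12, 15, 21, 24, 26, 31, 43, 49, 52, 57, 77, 85, 88, 91, 103, 106, 116, 120, 123, 126, 141, 144]

Fragments:
  [0,3): 3 bp
  [3,6): 3 bp
  [6,9): 3 bp
  [9,12): 3 bp
  [12,15): 3 bp
  [15,21): 6 bp
  [21,24): 3 bp
  [24,26): 2 bp
  [26,31): 5 bp
  [31,43): 12 bp
  [43,49): 6 bp
  [49,52): 3 bp
  [52,57): 5 bp
  [57,77): 20 bp
  [77,85): 8 bp
  [85,88): 3 bp
  [88,91): 3 bp
  [91,103): 12 bp
  [103,106): 3 bp
  [106,116): 10 bp
  [116,120): 4 bp
  [120,123): 3 bp
  [123,126): 3 bp
  [126,141): 15 bp
  [141,144): 3 bp
  [144,158): 14 bp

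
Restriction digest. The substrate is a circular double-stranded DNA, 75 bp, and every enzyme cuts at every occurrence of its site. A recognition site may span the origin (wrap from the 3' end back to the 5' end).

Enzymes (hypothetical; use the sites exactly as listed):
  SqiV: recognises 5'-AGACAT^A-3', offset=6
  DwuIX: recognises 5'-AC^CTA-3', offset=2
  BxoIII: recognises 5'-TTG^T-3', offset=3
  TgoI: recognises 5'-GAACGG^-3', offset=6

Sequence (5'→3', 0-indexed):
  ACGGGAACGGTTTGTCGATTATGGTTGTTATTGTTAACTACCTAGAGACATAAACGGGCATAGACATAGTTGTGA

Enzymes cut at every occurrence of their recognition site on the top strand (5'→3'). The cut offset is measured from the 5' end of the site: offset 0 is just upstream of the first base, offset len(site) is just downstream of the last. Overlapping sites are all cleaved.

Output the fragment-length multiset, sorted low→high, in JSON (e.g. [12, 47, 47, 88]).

Per-enzyme occurrences:
  SqiV AGACATA/6: at [45, 61] ⇒ [51, 67]
  DwuIX ACCTA/2: at [39] ⇒ [41]
  BxoIII TTGT/3: at [11, 24, 30, 69] ⇒ [14, 27, 33, 72]
  TgoI GAACGG/6: at [4, 73] ⇒ [4, 10]

All cut coordinates (distinct, sorted): [4, 10, 14, 27, 33, 41, 51, 67, 72]

Fragments:
  4→10: 6 bp
  10→14: 4 bp
  14→27: 13 bp
  27→33: 6 bp
  33→41: 8 bp
  41→51: 10 bp
  51→67: 16 bp
  67→72: 5 bp
  72→4 (wrap): 75-72+4 = 7 bp

[4,5,6,6,7,8,10,13,16]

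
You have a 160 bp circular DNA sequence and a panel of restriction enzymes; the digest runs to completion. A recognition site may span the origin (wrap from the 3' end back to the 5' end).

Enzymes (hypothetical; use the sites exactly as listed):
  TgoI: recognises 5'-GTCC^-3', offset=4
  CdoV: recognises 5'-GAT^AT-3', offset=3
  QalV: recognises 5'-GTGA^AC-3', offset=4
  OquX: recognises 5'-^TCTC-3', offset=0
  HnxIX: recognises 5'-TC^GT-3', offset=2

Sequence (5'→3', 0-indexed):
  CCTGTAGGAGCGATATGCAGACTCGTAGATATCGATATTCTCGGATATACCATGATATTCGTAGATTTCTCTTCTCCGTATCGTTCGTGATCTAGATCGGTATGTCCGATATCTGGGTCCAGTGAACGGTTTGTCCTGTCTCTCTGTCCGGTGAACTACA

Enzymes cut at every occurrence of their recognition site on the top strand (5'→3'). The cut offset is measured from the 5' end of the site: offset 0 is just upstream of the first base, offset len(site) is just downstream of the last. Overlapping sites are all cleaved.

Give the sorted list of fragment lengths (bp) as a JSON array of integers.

[2,2,2,3,4,4,5,5,5,6,6,7,8,9,10,10,10,10,11,20,21]

Scan for sites:
  TgoI GTCC/4: at [103, 116, 132, 145] ⇒ [107, 120, 136, 149]
  CdoV GATAT/3: at [11, 27, 33, 43, 53, 107] ⇒ [14, 30, 36, 46, 56, 110]
  QalV GTGAAC/4: at [121, 150] ⇒ [125, 154]
  OquX TCTC/0: at [38, 67, 72, 138, 140] ⇒ [38, 67, 72, 138, 140]
  HnxIX TCGT/2: at [22, 58, 80, 84] ⇒ [24, 60, 82, 86]

All cut coordinates (distinct, sorted): [14, 24, 30, 36, 38, 46, 56, 60, 67, 72, 82, 86, 107, 110, 120, 125, 136, 138, 140, 149, 154]

Fragment lengths:
  14→24: 10 bp
  24→30: 6 bp
  30→36: 6 bp
  36→38: 2 bp
  38→46: 8 bp
  46→56: 10 bp
  56→60: 4 bp
  60→67: 7 bp
  67→72: 5 bp
  72→82: 10 bp
  82→86: 4 bp
  86→107: 21 bp
  107→110: 3 bp
  110→120: 10 bp
  120→125: 5 bp
  125→136: 11 bp
  136→138: 2 bp
  138→140: 2 bp
  140→149: 9 bp
  149→154: 5 bp
  154→14 (wrap): 160-154+14 = 20 bp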